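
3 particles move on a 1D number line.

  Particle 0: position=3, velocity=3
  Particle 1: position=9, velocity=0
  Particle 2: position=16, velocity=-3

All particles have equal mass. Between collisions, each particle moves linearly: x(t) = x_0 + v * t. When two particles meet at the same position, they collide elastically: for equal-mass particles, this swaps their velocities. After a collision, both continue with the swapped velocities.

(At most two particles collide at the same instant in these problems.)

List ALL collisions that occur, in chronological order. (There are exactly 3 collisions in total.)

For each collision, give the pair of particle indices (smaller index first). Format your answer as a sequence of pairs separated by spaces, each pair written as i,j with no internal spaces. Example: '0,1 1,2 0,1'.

Answer: 0,1 1,2 0,1

Derivation:
Collision at t=2: particles 0 and 1 swap velocities; positions: p0=9 p1=9 p2=10; velocities now: v0=0 v1=3 v2=-3
Collision at t=13/6: particles 1 and 2 swap velocities; positions: p0=9 p1=19/2 p2=19/2; velocities now: v0=0 v1=-3 v2=3
Collision at t=7/3: particles 0 and 1 swap velocities; positions: p0=9 p1=9 p2=10; velocities now: v0=-3 v1=0 v2=3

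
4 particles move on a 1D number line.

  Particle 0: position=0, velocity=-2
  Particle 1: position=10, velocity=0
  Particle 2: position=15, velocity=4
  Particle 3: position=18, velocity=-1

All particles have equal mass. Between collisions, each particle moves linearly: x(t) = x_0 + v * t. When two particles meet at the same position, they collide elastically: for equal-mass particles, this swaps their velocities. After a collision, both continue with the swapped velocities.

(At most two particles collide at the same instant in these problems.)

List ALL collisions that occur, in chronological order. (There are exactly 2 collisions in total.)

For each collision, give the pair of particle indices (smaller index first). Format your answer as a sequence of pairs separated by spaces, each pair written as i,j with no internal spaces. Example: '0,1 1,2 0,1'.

Answer: 2,3 1,2

Derivation:
Collision at t=3/5: particles 2 and 3 swap velocities; positions: p0=-6/5 p1=10 p2=87/5 p3=87/5; velocities now: v0=-2 v1=0 v2=-1 v3=4
Collision at t=8: particles 1 and 2 swap velocities; positions: p0=-16 p1=10 p2=10 p3=47; velocities now: v0=-2 v1=-1 v2=0 v3=4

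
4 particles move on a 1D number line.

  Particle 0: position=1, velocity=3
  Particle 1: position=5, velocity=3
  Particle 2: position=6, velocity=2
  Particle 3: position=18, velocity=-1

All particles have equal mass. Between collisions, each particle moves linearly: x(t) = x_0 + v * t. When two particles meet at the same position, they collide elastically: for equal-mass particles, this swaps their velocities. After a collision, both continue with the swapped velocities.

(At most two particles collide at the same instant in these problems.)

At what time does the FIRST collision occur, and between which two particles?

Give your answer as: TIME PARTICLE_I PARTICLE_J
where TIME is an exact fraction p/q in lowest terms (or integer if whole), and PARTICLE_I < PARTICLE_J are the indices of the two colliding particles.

Pair (0,1): pos 1,5 vel 3,3 -> not approaching (rel speed 0 <= 0)
Pair (1,2): pos 5,6 vel 3,2 -> gap=1, closing at 1/unit, collide at t=1
Pair (2,3): pos 6,18 vel 2,-1 -> gap=12, closing at 3/unit, collide at t=4
Earliest collision: t=1 between 1 and 2

Answer: 1 1 2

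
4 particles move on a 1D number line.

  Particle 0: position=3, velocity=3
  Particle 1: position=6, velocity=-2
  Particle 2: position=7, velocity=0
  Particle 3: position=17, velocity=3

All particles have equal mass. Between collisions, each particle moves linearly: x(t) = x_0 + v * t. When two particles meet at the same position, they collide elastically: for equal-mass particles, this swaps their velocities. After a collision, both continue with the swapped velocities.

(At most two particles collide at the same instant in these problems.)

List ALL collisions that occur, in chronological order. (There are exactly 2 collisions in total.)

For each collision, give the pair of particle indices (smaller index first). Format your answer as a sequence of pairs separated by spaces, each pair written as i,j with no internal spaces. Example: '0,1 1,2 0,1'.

Collision at t=3/5: particles 0 and 1 swap velocities; positions: p0=24/5 p1=24/5 p2=7 p3=94/5; velocities now: v0=-2 v1=3 v2=0 v3=3
Collision at t=4/3: particles 1 and 2 swap velocities; positions: p0=10/3 p1=7 p2=7 p3=21; velocities now: v0=-2 v1=0 v2=3 v3=3

Answer: 0,1 1,2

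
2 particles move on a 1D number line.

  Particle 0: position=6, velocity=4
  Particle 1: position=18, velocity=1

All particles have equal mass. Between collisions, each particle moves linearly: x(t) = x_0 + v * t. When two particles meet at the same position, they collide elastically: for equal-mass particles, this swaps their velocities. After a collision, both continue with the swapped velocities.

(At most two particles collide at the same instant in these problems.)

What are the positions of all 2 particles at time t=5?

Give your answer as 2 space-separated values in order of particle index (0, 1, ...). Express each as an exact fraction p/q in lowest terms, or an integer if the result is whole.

Collision at t=4: particles 0 and 1 swap velocities; positions: p0=22 p1=22; velocities now: v0=1 v1=4
Advance to t=5 (no further collisions before then); velocities: v0=1 v1=4; positions = 23 26

Answer: 23 26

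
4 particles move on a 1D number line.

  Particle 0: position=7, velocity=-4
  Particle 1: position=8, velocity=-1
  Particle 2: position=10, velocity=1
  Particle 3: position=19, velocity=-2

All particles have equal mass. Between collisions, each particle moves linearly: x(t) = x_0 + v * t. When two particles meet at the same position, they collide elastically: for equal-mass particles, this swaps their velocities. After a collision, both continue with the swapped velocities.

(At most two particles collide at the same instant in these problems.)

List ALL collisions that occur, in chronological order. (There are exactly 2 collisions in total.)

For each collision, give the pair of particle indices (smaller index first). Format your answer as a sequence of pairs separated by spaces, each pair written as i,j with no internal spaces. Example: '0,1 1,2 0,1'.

Collision at t=3: particles 2 and 3 swap velocities; positions: p0=-5 p1=5 p2=13 p3=13; velocities now: v0=-4 v1=-1 v2=-2 v3=1
Collision at t=11: particles 1 and 2 swap velocities; positions: p0=-37 p1=-3 p2=-3 p3=21; velocities now: v0=-4 v1=-2 v2=-1 v3=1

Answer: 2,3 1,2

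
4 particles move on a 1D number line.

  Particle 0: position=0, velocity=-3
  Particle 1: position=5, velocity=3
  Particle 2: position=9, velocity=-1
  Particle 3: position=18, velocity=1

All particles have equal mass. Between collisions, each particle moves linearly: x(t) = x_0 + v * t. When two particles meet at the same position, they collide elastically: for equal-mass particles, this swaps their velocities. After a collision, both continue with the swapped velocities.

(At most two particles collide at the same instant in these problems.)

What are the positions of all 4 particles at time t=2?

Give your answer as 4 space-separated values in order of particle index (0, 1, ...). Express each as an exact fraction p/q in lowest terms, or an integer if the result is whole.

Collision at t=1: particles 1 and 2 swap velocities; positions: p0=-3 p1=8 p2=8 p3=19; velocities now: v0=-3 v1=-1 v2=3 v3=1
Advance to t=2 (no further collisions before then); velocities: v0=-3 v1=-1 v2=3 v3=1; positions = -6 7 11 20

Answer: -6 7 11 20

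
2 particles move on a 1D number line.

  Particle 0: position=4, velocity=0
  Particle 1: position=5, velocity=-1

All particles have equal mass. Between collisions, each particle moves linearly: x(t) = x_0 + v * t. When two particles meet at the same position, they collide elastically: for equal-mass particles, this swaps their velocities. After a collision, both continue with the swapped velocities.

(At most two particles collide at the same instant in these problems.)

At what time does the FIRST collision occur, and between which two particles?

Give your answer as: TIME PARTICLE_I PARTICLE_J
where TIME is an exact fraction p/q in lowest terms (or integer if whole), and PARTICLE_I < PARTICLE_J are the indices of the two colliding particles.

Pair (0,1): pos 4,5 vel 0,-1 -> gap=1, closing at 1/unit, collide at t=1
Earliest collision: t=1 between 0 and 1

Answer: 1 0 1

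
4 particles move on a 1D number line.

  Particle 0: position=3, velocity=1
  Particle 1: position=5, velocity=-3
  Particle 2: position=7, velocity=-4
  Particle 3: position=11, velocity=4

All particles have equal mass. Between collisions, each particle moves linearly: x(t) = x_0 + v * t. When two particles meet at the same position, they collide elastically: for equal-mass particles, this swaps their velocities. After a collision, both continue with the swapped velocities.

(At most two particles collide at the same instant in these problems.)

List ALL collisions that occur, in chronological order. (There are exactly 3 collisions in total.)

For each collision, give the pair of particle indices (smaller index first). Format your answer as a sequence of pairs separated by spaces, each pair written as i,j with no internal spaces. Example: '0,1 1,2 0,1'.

Answer: 0,1 1,2 0,1

Derivation:
Collision at t=1/2: particles 0 and 1 swap velocities; positions: p0=7/2 p1=7/2 p2=5 p3=13; velocities now: v0=-3 v1=1 v2=-4 v3=4
Collision at t=4/5: particles 1 and 2 swap velocities; positions: p0=13/5 p1=19/5 p2=19/5 p3=71/5; velocities now: v0=-3 v1=-4 v2=1 v3=4
Collision at t=2: particles 0 and 1 swap velocities; positions: p0=-1 p1=-1 p2=5 p3=19; velocities now: v0=-4 v1=-3 v2=1 v3=4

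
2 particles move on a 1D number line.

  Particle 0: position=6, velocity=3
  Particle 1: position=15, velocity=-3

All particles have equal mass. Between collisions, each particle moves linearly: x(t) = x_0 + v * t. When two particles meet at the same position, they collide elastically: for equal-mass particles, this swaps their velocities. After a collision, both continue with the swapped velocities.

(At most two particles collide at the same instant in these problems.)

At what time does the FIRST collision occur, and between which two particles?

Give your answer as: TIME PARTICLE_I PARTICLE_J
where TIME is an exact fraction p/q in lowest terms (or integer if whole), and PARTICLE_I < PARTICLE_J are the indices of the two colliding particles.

Answer: 3/2 0 1

Derivation:
Pair (0,1): pos 6,15 vel 3,-3 -> gap=9, closing at 6/unit, collide at t=3/2
Earliest collision: t=3/2 between 0 and 1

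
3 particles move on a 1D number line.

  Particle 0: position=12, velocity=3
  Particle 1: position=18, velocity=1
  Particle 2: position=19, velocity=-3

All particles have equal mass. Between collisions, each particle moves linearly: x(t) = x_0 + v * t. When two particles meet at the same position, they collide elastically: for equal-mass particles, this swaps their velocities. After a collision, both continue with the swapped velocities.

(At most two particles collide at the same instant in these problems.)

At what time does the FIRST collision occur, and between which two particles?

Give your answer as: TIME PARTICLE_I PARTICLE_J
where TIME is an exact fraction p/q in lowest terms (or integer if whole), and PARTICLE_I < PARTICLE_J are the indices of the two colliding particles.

Answer: 1/4 1 2

Derivation:
Pair (0,1): pos 12,18 vel 3,1 -> gap=6, closing at 2/unit, collide at t=3
Pair (1,2): pos 18,19 vel 1,-3 -> gap=1, closing at 4/unit, collide at t=1/4
Earliest collision: t=1/4 between 1 and 2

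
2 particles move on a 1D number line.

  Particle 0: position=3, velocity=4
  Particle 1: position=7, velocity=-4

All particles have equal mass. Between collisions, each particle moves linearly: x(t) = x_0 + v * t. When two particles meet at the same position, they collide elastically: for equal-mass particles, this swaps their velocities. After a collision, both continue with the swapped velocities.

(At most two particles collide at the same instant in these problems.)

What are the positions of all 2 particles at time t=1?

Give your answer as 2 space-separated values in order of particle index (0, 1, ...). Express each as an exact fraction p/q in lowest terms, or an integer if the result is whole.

Answer: 3 7

Derivation:
Collision at t=1/2: particles 0 and 1 swap velocities; positions: p0=5 p1=5; velocities now: v0=-4 v1=4
Advance to t=1 (no further collisions before then); velocities: v0=-4 v1=4; positions = 3 7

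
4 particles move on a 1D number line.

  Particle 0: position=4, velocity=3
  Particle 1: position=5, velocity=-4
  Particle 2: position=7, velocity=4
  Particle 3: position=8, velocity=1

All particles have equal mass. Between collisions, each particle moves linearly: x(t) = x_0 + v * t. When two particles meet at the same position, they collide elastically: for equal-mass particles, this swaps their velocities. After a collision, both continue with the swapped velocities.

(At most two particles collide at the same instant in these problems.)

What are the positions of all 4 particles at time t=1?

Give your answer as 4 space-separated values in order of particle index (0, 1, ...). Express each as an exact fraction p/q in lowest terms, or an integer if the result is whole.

Answer: 1 7 9 11

Derivation:
Collision at t=1/7: particles 0 and 1 swap velocities; positions: p0=31/7 p1=31/7 p2=53/7 p3=57/7; velocities now: v0=-4 v1=3 v2=4 v3=1
Collision at t=1/3: particles 2 and 3 swap velocities; positions: p0=11/3 p1=5 p2=25/3 p3=25/3; velocities now: v0=-4 v1=3 v2=1 v3=4
Advance to t=1 (no further collisions before then); velocities: v0=-4 v1=3 v2=1 v3=4; positions = 1 7 9 11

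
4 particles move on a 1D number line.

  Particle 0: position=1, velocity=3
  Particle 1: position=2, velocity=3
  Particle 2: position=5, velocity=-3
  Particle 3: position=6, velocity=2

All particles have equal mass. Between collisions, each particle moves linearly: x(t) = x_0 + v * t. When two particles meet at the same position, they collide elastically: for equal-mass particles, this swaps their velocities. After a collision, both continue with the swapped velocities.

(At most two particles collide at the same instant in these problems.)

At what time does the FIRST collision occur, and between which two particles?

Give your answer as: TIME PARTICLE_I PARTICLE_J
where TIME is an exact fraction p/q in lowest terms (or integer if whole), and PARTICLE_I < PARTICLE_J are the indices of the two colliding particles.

Answer: 1/2 1 2

Derivation:
Pair (0,1): pos 1,2 vel 3,3 -> not approaching (rel speed 0 <= 0)
Pair (1,2): pos 2,5 vel 3,-3 -> gap=3, closing at 6/unit, collide at t=1/2
Pair (2,3): pos 5,6 vel -3,2 -> not approaching (rel speed -5 <= 0)
Earliest collision: t=1/2 between 1 and 2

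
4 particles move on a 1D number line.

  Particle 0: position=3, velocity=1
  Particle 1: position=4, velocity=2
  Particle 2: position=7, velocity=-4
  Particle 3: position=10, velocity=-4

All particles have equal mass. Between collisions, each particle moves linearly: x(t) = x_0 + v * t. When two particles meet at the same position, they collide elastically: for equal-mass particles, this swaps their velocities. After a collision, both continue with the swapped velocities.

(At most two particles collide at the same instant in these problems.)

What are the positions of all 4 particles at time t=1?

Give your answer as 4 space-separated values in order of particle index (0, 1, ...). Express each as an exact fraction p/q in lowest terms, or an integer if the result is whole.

Answer: 3 4 6 6

Derivation:
Collision at t=1/2: particles 1 and 2 swap velocities; positions: p0=7/2 p1=5 p2=5 p3=8; velocities now: v0=1 v1=-4 v2=2 v3=-4
Collision at t=4/5: particles 0 and 1 swap velocities; positions: p0=19/5 p1=19/5 p2=28/5 p3=34/5; velocities now: v0=-4 v1=1 v2=2 v3=-4
Collision at t=1: particles 2 and 3 swap velocities; positions: p0=3 p1=4 p2=6 p3=6; velocities now: v0=-4 v1=1 v2=-4 v3=2
Advance to t=1 (no further collisions before then); velocities: v0=-4 v1=1 v2=-4 v3=2; positions = 3 4 6 6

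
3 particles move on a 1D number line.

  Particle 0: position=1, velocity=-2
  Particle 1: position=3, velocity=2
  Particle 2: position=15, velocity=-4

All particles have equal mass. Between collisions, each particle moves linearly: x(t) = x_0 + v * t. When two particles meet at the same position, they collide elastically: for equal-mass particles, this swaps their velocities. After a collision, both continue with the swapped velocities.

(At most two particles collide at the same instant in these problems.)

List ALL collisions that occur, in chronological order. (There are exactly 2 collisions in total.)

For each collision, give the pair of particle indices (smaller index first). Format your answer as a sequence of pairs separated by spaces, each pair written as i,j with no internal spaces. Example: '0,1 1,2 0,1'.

Answer: 1,2 0,1

Derivation:
Collision at t=2: particles 1 and 2 swap velocities; positions: p0=-3 p1=7 p2=7; velocities now: v0=-2 v1=-4 v2=2
Collision at t=7: particles 0 and 1 swap velocities; positions: p0=-13 p1=-13 p2=17; velocities now: v0=-4 v1=-2 v2=2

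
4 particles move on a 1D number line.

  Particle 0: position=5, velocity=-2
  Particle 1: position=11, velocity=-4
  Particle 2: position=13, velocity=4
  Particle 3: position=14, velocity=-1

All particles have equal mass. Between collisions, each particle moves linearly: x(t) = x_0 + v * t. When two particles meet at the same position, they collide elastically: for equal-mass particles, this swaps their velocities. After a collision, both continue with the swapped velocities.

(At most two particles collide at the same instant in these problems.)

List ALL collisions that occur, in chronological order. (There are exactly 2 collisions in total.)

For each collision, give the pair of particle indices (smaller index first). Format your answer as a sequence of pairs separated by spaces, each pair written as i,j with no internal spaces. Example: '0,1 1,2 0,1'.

Collision at t=1/5: particles 2 and 3 swap velocities; positions: p0=23/5 p1=51/5 p2=69/5 p3=69/5; velocities now: v0=-2 v1=-4 v2=-1 v3=4
Collision at t=3: particles 0 and 1 swap velocities; positions: p0=-1 p1=-1 p2=11 p3=25; velocities now: v0=-4 v1=-2 v2=-1 v3=4

Answer: 2,3 0,1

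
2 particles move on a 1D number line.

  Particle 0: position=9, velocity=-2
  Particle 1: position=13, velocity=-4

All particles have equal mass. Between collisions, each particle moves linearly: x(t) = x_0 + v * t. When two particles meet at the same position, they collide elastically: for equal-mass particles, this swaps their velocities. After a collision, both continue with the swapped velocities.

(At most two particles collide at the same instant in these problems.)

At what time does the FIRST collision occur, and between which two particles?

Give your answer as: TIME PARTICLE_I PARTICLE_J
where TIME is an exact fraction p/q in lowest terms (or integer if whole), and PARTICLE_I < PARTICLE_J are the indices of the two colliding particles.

Answer: 2 0 1

Derivation:
Pair (0,1): pos 9,13 vel -2,-4 -> gap=4, closing at 2/unit, collide at t=2
Earliest collision: t=2 between 0 and 1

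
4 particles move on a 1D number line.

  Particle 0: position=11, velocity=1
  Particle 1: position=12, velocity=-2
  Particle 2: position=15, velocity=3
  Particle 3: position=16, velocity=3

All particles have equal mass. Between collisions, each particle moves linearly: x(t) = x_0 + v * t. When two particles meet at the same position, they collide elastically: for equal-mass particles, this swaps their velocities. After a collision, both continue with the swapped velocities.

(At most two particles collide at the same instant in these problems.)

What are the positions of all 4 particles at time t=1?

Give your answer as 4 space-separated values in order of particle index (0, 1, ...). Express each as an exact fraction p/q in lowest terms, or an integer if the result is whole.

Answer: 10 12 18 19

Derivation:
Collision at t=1/3: particles 0 and 1 swap velocities; positions: p0=34/3 p1=34/3 p2=16 p3=17; velocities now: v0=-2 v1=1 v2=3 v3=3
Advance to t=1 (no further collisions before then); velocities: v0=-2 v1=1 v2=3 v3=3; positions = 10 12 18 19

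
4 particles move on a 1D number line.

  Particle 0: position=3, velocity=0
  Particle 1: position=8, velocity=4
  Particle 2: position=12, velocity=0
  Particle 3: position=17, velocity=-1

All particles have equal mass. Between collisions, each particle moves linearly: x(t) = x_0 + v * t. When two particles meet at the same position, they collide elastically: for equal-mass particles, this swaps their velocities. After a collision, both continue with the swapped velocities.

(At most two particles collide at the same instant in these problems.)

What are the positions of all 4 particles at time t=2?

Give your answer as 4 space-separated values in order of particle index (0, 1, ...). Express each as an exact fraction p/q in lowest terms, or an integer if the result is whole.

Answer: 3 12 15 16

Derivation:
Collision at t=1: particles 1 and 2 swap velocities; positions: p0=3 p1=12 p2=12 p3=16; velocities now: v0=0 v1=0 v2=4 v3=-1
Collision at t=9/5: particles 2 and 3 swap velocities; positions: p0=3 p1=12 p2=76/5 p3=76/5; velocities now: v0=0 v1=0 v2=-1 v3=4
Advance to t=2 (no further collisions before then); velocities: v0=0 v1=0 v2=-1 v3=4; positions = 3 12 15 16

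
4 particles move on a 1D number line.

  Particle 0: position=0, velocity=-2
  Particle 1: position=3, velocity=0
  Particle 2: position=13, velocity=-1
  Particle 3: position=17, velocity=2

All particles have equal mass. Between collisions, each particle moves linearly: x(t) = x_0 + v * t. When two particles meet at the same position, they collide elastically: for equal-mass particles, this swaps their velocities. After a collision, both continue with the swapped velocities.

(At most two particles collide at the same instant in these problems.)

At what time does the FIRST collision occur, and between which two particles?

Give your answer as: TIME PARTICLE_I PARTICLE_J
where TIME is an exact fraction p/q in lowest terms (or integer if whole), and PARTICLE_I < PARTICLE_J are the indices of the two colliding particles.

Answer: 10 1 2

Derivation:
Pair (0,1): pos 0,3 vel -2,0 -> not approaching (rel speed -2 <= 0)
Pair (1,2): pos 3,13 vel 0,-1 -> gap=10, closing at 1/unit, collide at t=10
Pair (2,3): pos 13,17 vel -1,2 -> not approaching (rel speed -3 <= 0)
Earliest collision: t=10 between 1 and 2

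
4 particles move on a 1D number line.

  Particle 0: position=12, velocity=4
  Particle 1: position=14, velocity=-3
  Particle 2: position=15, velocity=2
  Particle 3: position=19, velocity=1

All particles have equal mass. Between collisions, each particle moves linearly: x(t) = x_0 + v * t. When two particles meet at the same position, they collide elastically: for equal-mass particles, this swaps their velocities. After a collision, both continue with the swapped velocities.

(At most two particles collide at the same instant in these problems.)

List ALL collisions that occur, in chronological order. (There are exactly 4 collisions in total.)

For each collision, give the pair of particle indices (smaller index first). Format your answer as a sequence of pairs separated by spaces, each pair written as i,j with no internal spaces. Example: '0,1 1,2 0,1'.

Collision at t=2/7: particles 0 and 1 swap velocities; positions: p0=92/7 p1=92/7 p2=109/7 p3=135/7; velocities now: v0=-3 v1=4 v2=2 v3=1
Collision at t=3/2: particles 1 and 2 swap velocities; positions: p0=19/2 p1=18 p2=18 p3=41/2; velocities now: v0=-3 v1=2 v2=4 v3=1
Collision at t=7/3: particles 2 and 3 swap velocities; positions: p0=7 p1=59/3 p2=64/3 p3=64/3; velocities now: v0=-3 v1=2 v2=1 v3=4
Collision at t=4: particles 1 and 2 swap velocities; positions: p0=2 p1=23 p2=23 p3=28; velocities now: v0=-3 v1=1 v2=2 v3=4

Answer: 0,1 1,2 2,3 1,2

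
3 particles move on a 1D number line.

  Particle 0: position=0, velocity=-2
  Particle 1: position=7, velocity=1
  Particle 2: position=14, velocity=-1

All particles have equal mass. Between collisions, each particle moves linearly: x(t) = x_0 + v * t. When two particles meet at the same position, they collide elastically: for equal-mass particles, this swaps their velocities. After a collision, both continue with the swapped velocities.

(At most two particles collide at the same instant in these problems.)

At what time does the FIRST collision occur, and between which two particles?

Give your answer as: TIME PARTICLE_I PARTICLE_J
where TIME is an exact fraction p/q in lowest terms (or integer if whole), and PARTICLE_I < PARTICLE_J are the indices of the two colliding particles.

Answer: 7/2 1 2

Derivation:
Pair (0,1): pos 0,7 vel -2,1 -> not approaching (rel speed -3 <= 0)
Pair (1,2): pos 7,14 vel 1,-1 -> gap=7, closing at 2/unit, collide at t=7/2
Earliest collision: t=7/2 between 1 and 2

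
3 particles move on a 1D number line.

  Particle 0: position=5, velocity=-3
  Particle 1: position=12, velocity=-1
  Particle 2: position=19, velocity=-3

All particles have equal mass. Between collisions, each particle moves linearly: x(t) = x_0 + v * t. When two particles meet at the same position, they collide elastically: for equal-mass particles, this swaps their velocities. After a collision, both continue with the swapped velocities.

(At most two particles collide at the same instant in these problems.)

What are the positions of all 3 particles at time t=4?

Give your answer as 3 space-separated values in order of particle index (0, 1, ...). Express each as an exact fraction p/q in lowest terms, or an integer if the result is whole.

Answer: -7 7 8

Derivation:
Collision at t=7/2: particles 1 and 2 swap velocities; positions: p0=-11/2 p1=17/2 p2=17/2; velocities now: v0=-3 v1=-3 v2=-1
Advance to t=4 (no further collisions before then); velocities: v0=-3 v1=-3 v2=-1; positions = -7 7 8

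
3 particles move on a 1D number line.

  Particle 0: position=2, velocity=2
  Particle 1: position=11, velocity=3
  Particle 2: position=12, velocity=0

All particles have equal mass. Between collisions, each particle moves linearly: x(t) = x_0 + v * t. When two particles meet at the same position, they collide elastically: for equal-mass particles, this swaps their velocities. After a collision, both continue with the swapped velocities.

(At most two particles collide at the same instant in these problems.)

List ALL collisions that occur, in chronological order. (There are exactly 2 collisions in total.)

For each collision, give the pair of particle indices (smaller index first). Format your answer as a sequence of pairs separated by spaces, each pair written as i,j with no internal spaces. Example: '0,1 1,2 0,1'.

Answer: 1,2 0,1

Derivation:
Collision at t=1/3: particles 1 and 2 swap velocities; positions: p0=8/3 p1=12 p2=12; velocities now: v0=2 v1=0 v2=3
Collision at t=5: particles 0 and 1 swap velocities; positions: p0=12 p1=12 p2=26; velocities now: v0=0 v1=2 v2=3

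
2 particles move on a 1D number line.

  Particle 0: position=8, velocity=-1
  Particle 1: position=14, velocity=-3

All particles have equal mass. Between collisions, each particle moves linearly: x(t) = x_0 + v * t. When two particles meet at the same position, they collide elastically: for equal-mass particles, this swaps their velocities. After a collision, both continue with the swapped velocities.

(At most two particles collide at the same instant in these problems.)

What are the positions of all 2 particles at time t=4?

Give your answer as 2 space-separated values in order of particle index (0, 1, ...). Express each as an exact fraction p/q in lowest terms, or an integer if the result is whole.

Answer: 2 4

Derivation:
Collision at t=3: particles 0 and 1 swap velocities; positions: p0=5 p1=5; velocities now: v0=-3 v1=-1
Advance to t=4 (no further collisions before then); velocities: v0=-3 v1=-1; positions = 2 4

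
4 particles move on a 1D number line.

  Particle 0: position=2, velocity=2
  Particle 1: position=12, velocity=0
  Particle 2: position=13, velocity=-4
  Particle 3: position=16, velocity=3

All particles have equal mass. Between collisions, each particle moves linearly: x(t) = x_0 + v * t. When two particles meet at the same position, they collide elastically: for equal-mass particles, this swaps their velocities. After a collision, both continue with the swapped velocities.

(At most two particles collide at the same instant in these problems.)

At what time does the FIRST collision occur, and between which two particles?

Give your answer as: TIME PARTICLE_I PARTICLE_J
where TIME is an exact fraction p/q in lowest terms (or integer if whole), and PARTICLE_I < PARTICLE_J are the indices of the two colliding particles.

Answer: 1/4 1 2

Derivation:
Pair (0,1): pos 2,12 vel 2,0 -> gap=10, closing at 2/unit, collide at t=5
Pair (1,2): pos 12,13 vel 0,-4 -> gap=1, closing at 4/unit, collide at t=1/4
Pair (2,3): pos 13,16 vel -4,3 -> not approaching (rel speed -7 <= 0)
Earliest collision: t=1/4 between 1 and 2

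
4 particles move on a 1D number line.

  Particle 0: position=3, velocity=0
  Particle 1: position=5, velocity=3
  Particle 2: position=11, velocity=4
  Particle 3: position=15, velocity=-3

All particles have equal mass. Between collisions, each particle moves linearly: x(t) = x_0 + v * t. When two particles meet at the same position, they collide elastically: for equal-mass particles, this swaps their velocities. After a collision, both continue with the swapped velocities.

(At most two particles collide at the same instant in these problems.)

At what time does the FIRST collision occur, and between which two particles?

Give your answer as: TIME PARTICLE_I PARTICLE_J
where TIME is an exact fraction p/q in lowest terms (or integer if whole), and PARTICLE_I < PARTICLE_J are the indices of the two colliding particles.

Answer: 4/7 2 3

Derivation:
Pair (0,1): pos 3,5 vel 0,3 -> not approaching (rel speed -3 <= 0)
Pair (1,2): pos 5,11 vel 3,4 -> not approaching (rel speed -1 <= 0)
Pair (2,3): pos 11,15 vel 4,-3 -> gap=4, closing at 7/unit, collide at t=4/7
Earliest collision: t=4/7 between 2 and 3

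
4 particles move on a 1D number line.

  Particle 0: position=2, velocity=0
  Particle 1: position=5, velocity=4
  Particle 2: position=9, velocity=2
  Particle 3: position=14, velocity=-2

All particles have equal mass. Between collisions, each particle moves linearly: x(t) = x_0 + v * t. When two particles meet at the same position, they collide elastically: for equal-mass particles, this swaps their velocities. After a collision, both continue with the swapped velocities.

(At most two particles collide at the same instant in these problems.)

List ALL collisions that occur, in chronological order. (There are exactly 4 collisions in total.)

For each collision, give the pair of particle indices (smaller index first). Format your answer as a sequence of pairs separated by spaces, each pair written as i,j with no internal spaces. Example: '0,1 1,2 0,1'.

Collision at t=5/4: particles 2 and 3 swap velocities; positions: p0=2 p1=10 p2=23/2 p3=23/2; velocities now: v0=0 v1=4 v2=-2 v3=2
Collision at t=3/2: particles 1 and 2 swap velocities; positions: p0=2 p1=11 p2=11 p3=12; velocities now: v0=0 v1=-2 v2=4 v3=2
Collision at t=2: particles 2 and 3 swap velocities; positions: p0=2 p1=10 p2=13 p3=13; velocities now: v0=0 v1=-2 v2=2 v3=4
Collision at t=6: particles 0 and 1 swap velocities; positions: p0=2 p1=2 p2=21 p3=29; velocities now: v0=-2 v1=0 v2=2 v3=4

Answer: 2,3 1,2 2,3 0,1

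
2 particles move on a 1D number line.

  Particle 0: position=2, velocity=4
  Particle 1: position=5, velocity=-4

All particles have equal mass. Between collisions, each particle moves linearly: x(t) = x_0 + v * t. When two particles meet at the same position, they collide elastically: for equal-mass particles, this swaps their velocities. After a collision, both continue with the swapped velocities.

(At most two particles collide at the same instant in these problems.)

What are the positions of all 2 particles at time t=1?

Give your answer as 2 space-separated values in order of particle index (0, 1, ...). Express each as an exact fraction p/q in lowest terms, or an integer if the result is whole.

Collision at t=3/8: particles 0 and 1 swap velocities; positions: p0=7/2 p1=7/2; velocities now: v0=-4 v1=4
Advance to t=1 (no further collisions before then); velocities: v0=-4 v1=4; positions = 1 6

Answer: 1 6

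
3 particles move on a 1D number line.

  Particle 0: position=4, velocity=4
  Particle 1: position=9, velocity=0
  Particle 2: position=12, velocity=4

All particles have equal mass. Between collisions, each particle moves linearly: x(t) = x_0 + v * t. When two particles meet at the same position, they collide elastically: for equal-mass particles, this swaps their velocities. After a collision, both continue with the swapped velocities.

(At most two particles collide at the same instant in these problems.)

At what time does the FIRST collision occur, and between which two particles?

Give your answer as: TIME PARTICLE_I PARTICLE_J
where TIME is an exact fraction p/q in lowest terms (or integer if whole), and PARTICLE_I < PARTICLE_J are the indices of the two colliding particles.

Pair (0,1): pos 4,9 vel 4,0 -> gap=5, closing at 4/unit, collide at t=5/4
Pair (1,2): pos 9,12 vel 0,4 -> not approaching (rel speed -4 <= 0)
Earliest collision: t=5/4 between 0 and 1

Answer: 5/4 0 1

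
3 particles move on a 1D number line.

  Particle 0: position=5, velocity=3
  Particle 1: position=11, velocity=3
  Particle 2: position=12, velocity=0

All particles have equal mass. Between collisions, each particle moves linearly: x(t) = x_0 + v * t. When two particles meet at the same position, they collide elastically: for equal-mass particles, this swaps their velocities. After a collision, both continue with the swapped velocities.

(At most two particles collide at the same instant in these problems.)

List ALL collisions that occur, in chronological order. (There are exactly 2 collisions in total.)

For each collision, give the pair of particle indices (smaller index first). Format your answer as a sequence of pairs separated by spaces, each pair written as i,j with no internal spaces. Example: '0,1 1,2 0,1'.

Collision at t=1/3: particles 1 and 2 swap velocities; positions: p0=6 p1=12 p2=12; velocities now: v0=3 v1=0 v2=3
Collision at t=7/3: particles 0 and 1 swap velocities; positions: p0=12 p1=12 p2=18; velocities now: v0=0 v1=3 v2=3

Answer: 1,2 0,1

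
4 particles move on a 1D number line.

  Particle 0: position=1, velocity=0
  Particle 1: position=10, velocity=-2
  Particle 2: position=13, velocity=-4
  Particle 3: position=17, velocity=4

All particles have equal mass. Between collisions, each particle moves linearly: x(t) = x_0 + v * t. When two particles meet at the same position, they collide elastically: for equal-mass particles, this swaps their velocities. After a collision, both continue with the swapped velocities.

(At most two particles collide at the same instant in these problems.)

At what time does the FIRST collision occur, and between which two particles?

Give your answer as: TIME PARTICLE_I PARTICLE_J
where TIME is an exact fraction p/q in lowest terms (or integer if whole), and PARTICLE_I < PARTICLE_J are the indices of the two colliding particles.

Pair (0,1): pos 1,10 vel 0,-2 -> gap=9, closing at 2/unit, collide at t=9/2
Pair (1,2): pos 10,13 vel -2,-4 -> gap=3, closing at 2/unit, collide at t=3/2
Pair (2,3): pos 13,17 vel -4,4 -> not approaching (rel speed -8 <= 0)
Earliest collision: t=3/2 between 1 and 2

Answer: 3/2 1 2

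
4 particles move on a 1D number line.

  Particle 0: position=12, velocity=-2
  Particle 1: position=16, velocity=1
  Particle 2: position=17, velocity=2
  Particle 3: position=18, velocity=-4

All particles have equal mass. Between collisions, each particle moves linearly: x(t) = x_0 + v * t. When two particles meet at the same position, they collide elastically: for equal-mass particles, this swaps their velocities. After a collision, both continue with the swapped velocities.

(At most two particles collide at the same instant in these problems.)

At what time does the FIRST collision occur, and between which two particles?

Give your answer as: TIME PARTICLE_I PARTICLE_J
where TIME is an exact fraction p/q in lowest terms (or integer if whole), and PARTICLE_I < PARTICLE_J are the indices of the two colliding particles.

Pair (0,1): pos 12,16 vel -2,1 -> not approaching (rel speed -3 <= 0)
Pair (1,2): pos 16,17 vel 1,2 -> not approaching (rel speed -1 <= 0)
Pair (2,3): pos 17,18 vel 2,-4 -> gap=1, closing at 6/unit, collide at t=1/6
Earliest collision: t=1/6 between 2 and 3

Answer: 1/6 2 3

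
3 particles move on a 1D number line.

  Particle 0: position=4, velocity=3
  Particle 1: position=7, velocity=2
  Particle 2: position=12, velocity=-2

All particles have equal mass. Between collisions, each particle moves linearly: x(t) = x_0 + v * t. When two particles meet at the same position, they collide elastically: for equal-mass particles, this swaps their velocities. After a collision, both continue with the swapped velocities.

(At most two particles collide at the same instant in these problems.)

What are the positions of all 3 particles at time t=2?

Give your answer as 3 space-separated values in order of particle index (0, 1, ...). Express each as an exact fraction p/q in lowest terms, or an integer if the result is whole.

Collision at t=5/4: particles 1 and 2 swap velocities; positions: p0=31/4 p1=19/2 p2=19/2; velocities now: v0=3 v1=-2 v2=2
Collision at t=8/5: particles 0 and 1 swap velocities; positions: p0=44/5 p1=44/5 p2=51/5; velocities now: v0=-2 v1=3 v2=2
Advance to t=2 (no further collisions before then); velocities: v0=-2 v1=3 v2=2; positions = 8 10 11

Answer: 8 10 11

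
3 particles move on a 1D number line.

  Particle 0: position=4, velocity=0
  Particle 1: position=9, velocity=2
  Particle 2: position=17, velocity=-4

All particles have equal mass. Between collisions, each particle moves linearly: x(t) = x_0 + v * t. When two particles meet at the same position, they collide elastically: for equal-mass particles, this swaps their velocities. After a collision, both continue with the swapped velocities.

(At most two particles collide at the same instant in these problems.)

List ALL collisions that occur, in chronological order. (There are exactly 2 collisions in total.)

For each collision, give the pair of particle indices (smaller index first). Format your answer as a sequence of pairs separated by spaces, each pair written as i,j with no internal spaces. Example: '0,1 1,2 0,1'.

Answer: 1,2 0,1

Derivation:
Collision at t=4/3: particles 1 and 2 swap velocities; positions: p0=4 p1=35/3 p2=35/3; velocities now: v0=0 v1=-4 v2=2
Collision at t=13/4: particles 0 and 1 swap velocities; positions: p0=4 p1=4 p2=31/2; velocities now: v0=-4 v1=0 v2=2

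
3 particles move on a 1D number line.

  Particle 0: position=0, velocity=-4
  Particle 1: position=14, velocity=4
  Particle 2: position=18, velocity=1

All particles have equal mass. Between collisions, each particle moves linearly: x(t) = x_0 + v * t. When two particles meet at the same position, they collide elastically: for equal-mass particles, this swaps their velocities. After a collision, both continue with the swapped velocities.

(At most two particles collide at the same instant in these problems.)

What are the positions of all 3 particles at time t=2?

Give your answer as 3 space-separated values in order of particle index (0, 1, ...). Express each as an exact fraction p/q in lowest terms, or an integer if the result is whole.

Collision at t=4/3: particles 1 and 2 swap velocities; positions: p0=-16/3 p1=58/3 p2=58/3; velocities now: v0=-4 v1=1 v2=4
Advance to t=2 (no further collisions before then); velocities: v0=-4 v1=1 v2=4; positions = -8 20 22

Answer: -8 20 22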